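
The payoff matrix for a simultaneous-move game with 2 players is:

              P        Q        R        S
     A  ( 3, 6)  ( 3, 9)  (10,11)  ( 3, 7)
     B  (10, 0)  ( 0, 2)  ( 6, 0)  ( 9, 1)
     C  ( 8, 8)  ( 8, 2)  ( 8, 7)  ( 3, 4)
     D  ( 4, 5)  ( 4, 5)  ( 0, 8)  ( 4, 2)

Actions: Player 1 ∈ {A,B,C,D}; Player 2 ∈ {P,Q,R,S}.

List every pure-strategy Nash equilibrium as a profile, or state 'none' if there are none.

(A,P): not NE [P1→B gives 10>3; P2→R gives 11>6]
(A,Q): not NE [P1→C gives 8>3; P2→R gives 11>9]
(A,R): NE
(A,S): not NE [P1→B gives 9>3; P2→R gives 11>7]
(B,P): not NE [P2→Q gives 2>0]
(B,Q): not NE [P1→C gives 8>0]
(B,R): not NE [P1→A gives 10>6; P2→Q gives 2>0]
(B,S): not NE [P2→Q gives 2>1]
(C,P): not NE [P1→B gives 10>8]
(C,Q): not NE [P2→P gives 8>2]
(C,R): not NE [P1→A gives 10>8; P2→P gives 8>7]
(C,S): not NE [P1→B gives 9>3; P2→P gives 8>4]
(D,P): not NE [P1→B gives 10>4; P2→R gives 8>5]
(D,Q): not NE [P1→C gives 8>4; P2→R gives 8>5]
(D,R): not NE [P1→A gives 10>0]
(D,S): not NE [P1→B gives 9>4; P2→R gives 8>2]

PSNE = {(A,R)}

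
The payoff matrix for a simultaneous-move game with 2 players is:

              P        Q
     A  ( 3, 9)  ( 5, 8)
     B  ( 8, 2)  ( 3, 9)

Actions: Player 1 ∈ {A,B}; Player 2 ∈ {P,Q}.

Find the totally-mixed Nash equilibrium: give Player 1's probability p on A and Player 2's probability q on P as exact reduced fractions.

P1 mixes 7/8 on A; P2 mixes 2/7 on P

P1 indiff ⇒ q·3+(1-q)·5 = q·8+(1-q)·3 ⇒ q(-5) = (1-q)(-2) ⇒ q = 2/7
P2 indiff ⇒ p·9+(1-p)·2 = p·8+(1-p)·9 ⇒ p(1) = (1-p)(7) ⇒ p = 7/8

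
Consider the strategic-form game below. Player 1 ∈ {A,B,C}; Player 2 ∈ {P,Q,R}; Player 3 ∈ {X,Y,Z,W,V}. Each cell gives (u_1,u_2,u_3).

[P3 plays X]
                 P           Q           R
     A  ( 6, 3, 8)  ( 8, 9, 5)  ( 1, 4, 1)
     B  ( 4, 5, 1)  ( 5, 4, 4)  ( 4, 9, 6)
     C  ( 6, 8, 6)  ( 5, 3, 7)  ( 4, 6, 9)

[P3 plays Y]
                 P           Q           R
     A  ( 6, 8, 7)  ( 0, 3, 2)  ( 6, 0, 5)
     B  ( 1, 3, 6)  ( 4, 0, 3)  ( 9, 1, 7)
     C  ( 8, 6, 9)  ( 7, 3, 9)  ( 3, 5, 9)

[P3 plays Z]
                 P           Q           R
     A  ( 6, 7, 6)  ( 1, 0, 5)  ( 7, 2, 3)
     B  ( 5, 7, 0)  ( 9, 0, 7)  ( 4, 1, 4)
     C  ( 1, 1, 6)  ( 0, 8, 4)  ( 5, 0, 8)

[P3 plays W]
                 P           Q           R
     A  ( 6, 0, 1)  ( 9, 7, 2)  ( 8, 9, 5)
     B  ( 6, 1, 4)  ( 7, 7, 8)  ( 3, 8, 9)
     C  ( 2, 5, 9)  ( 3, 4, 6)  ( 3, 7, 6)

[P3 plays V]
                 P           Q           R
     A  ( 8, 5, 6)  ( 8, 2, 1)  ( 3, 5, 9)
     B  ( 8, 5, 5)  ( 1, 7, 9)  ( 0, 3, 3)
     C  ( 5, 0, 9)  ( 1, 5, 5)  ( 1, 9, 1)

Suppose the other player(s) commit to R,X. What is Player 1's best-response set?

u_1(A vs R,X) = 1
u_1(B vs R,X) = 4
u_1(C vs R,X) = 4
max payoff 4 at {B,C}

argmax u_1 = {B,C}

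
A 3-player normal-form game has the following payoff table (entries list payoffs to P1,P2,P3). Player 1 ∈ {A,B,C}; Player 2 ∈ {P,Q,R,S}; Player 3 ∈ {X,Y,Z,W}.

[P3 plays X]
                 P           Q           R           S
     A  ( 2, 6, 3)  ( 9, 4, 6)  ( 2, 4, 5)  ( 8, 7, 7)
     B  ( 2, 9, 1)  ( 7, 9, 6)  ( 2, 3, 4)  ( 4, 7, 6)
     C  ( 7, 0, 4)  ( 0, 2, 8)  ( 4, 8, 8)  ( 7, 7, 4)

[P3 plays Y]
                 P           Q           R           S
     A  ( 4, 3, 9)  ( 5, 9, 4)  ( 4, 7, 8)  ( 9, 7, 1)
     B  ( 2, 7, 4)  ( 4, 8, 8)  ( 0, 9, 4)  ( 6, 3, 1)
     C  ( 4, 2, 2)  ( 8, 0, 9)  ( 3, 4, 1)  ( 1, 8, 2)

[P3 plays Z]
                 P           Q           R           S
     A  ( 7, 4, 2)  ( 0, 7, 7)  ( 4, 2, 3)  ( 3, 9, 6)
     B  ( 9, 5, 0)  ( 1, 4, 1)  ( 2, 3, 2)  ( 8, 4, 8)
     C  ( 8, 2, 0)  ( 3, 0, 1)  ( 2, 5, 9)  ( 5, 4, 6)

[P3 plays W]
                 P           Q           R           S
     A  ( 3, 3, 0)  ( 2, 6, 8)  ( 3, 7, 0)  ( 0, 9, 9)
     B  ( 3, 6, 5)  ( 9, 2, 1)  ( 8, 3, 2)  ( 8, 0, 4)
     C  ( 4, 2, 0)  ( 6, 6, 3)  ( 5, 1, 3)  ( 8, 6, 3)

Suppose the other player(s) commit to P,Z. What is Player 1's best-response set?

u_1(A vs P,Z) = 7
u_1(B vs P,Z) = 9
u_1(C vs P,Z) = 8
max payoff 9 at {B}

P1 best: {B}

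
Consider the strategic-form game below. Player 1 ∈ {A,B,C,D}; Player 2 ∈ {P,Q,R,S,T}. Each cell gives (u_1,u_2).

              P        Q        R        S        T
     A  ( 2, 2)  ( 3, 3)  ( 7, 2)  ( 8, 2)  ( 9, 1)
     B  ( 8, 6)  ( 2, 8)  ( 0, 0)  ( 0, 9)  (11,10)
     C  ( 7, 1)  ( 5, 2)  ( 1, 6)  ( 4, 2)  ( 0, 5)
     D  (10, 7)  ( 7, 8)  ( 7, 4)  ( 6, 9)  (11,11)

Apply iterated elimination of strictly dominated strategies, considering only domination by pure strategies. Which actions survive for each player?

IESDS → P1:{A,B,D} P2:{Q,S,T}

P1 drop C (D beats it: P:10>7 Q:7>5 R:7>1 S:6>4 T:11>0)
P2 drop P (Q beats it: A:3>2 B:8>6 D:8>7)
P2 drop R (Q beats it: A:3>2 B:8>0 D:8>4)
P1→{A,B,D} P2→{Q,S,T}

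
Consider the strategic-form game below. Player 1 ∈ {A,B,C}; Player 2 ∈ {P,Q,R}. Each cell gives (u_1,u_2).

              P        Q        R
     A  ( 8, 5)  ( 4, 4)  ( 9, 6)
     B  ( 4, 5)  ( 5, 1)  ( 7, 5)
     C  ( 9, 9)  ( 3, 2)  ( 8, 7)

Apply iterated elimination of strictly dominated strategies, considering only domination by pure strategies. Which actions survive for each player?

P2 drop Q (P beats it: A:5>4 B:5>1 C:9>2)
P1 drop B (A beats it: P:8>4 R:9>7)
P1→{A,C} P2→{P,R}

Survivors P1:{A,C} P2:{P,R}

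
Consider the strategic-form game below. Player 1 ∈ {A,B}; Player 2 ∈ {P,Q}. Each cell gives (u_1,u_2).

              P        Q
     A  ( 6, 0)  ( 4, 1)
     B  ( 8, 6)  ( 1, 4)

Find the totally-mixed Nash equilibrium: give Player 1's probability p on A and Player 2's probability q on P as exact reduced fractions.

p=2/3, q=3/5

P1 indiff ⇒ q·6+(1-q)·4 = q·8+(1-q)·1 ⇒ q(-2) = (1-q)(-3) ⇒ q = 3/5
P2 indiff ⇒ p·0+(1-p)·6 = p·1+(1-p)·4 ⇒ p(-1) = (1-p)(-2) ⇒ p = 2/3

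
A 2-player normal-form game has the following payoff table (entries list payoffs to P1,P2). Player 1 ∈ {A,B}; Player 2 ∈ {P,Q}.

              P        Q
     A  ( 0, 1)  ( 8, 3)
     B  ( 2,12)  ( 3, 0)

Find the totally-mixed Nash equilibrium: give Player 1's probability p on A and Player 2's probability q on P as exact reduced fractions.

p=6/7, q=5/7

P1 indiff ⇒ q·0+(1-q)·8 = q·2+(1-q)·3 ⇒ q(-2) = (1-q)(-5) ⇒ q = 5/7
P2 indiff ⇒ p·1+(1-p)·12 = p·3+(1-p)·0 ⇒ p(-2) = (1-p)(-12) ⇒ p = 6/7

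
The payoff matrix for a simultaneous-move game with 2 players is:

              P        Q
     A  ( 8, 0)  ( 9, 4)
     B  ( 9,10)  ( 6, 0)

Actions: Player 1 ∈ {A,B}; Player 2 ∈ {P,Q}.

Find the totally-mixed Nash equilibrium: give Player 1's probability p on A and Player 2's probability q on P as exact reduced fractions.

p=5/7, q=3/4

P1 indiff ⇒ q·8+(1-q)·9 = q·9+(1-q)·6 ⇒ q(-1) = (1-q)(-3) ⇒ q = 3/4
P2 indiff ⇒ p·0+(1-p)·10 = p·4+(1-p)·0 ⇒ p(-4) = (1-p)(-10) ⇒ p = 5/7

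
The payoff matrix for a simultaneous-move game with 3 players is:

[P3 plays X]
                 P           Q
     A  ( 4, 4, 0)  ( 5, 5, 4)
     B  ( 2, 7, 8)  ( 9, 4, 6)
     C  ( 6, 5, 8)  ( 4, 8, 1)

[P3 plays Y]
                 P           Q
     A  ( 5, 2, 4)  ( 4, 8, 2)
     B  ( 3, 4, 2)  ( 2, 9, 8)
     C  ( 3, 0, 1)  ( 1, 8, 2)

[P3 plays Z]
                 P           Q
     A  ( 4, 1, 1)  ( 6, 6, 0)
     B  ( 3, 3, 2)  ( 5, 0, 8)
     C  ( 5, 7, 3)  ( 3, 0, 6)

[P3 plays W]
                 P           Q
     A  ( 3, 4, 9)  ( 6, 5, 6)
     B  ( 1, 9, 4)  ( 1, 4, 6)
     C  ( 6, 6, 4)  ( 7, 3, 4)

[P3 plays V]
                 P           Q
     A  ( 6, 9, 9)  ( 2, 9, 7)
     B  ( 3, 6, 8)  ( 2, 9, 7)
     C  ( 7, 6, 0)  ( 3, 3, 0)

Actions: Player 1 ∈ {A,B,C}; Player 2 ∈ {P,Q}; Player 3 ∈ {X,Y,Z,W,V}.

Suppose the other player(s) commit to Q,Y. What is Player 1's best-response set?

u_1(A vs Q,Y) = 4
u_1(B vs Q,Y) = 2
u_1(C vs Q,Y) = 1
max payoff 4 at {A}

argmax u_1 = {A}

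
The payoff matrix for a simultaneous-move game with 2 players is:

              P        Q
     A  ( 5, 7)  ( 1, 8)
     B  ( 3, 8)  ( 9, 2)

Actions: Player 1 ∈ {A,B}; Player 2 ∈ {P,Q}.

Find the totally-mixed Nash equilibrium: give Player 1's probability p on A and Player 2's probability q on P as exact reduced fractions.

p=6/7, q=4/5

P1 indiff ⇒ q·5+(1-q)·1 = q·3+(1-q)·9 ⇒ q(2) = (1-q)(8) ⇒ q = 4/5
P2 indiff ⇒ p·7+(1-p)·8 = p·8+(1-p)·2 ⇒ p(-1) = (1-p)(-6) ⇒ p = 6/7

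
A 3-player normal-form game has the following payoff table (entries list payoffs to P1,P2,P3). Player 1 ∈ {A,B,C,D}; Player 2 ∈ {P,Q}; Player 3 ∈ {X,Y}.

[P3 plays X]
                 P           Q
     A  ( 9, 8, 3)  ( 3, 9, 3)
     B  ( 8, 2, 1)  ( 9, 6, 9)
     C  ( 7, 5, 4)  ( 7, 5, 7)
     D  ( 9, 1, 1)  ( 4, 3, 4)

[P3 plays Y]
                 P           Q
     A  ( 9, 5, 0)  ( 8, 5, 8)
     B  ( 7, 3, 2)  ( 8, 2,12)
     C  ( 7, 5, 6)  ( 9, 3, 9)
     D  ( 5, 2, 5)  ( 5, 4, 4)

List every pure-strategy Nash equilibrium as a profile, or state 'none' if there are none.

PSNE: ∅

(A,P,X): not NE [P2→Q gives 9>8]
(A,P,Y): not NE [P3→X gives 3>0]
(A,Q,X): not NE [P1→B gives 9>3; P3→Y gives 8>3]
(A,Q,Y): not NE [P1→C gives 9>8]
(B,P,X): not NE [P1→D gives 9>8; P2→Q gives 6>2; P3→Y gives 2>1]
(B,P,Y): not NE [P1→A gives 9>7]
(B,Q,X): not NE [P3→Y gives 12>9]
(B,Q,Y): not NE [P1→C gives 9>8; P2→P gives 3>2]
(C,P,X): not NE [P1→D gives 9>7; P3→Y gives 6>4]
(C,P,Y): not NE [P1→A gives 9>7]
(C,Q,X): not NE [P1→B gives 9>7; P3→Y gives 9>7]
(C,Q,Y): not NE [P2→P gives 5>3]
(D,P,X): not NE [P2→Q gives 3>1; P3→Y gives 5>1]
(D,P,Y): not NE [P1→A gives 9>5; P2→Q gives 4>2]
(D,Q,X): not NE [P1→B gives 9>4]
(D,Q,Y): not NE [P1→C gives 9>5]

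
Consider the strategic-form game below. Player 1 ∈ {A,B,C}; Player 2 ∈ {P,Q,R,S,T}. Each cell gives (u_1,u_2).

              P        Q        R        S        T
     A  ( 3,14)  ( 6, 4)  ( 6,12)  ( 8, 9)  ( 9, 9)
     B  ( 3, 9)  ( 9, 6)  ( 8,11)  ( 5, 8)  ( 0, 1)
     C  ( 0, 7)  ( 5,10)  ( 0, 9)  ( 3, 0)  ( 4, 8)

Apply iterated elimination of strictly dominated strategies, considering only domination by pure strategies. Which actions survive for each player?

P1 drop C (A beats it: P:3>0 Q:6>5 R:6>0 S:8>3 T:9>4)
P2 drop Q (P beats it: A:14>4 B:9>6)
P2 drop S (P beats it: A:14>9 B:9>8)
P2 drop T (P beats it: A:14>9 B:9>1)
P1→{A,B} P2→{P,R}

Survivors P1:{A,B} P2:{P,R}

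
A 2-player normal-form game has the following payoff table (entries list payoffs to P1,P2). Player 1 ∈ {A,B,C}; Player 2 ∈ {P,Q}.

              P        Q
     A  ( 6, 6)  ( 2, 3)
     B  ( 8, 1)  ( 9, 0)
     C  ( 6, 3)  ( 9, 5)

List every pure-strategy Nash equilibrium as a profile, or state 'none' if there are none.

(A,P): not NE [P1→B gives 8>6]
(A,Q): not NE [P1→C gives 9>2; P2→P gives 6>3]
(B,P): NE
(B,Q): not NE [P2→P gives 1>0]
(C,P): not NE [P1→B gives 8>6; P2→Q gives 5>3]
(C,Q): NE

PSNE = {(B,P), (C,Q)}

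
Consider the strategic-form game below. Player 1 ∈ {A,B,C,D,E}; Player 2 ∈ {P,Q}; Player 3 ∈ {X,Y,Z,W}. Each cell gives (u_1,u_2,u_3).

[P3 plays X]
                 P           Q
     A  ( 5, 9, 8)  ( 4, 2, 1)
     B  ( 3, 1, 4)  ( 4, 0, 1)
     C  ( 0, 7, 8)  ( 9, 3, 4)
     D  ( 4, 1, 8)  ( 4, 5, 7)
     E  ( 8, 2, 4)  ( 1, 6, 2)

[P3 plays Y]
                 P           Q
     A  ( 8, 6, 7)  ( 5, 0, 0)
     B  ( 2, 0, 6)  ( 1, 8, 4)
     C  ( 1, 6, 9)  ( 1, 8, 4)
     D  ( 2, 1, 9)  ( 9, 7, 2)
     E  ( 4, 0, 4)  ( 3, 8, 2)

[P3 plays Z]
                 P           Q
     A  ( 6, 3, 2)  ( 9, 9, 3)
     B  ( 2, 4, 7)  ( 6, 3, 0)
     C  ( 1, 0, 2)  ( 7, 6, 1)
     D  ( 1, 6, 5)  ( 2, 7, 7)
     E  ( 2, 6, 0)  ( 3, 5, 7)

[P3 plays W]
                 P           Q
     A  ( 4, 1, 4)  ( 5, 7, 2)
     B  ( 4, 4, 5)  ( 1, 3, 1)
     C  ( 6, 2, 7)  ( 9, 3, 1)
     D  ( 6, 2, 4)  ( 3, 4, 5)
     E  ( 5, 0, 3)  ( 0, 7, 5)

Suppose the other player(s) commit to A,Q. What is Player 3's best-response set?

u_3(X vs A,Q) = 1
u_3(Y vs A,Q) = 0
u_3(Z vs A,Q) = 3
u_3(W vs A,Q) = 2
max payoff 3 at {Z}

BR_3 = {Z}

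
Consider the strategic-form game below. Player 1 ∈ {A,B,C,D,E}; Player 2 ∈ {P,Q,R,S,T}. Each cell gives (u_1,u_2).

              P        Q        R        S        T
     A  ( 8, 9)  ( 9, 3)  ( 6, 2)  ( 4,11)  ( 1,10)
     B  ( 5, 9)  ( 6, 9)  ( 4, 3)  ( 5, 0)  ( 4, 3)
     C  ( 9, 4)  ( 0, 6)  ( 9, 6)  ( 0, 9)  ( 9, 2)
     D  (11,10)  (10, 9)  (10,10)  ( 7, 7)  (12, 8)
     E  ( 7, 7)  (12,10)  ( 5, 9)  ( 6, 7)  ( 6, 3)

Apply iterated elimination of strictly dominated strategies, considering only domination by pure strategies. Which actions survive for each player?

P1 drop A (D beats it: P:11>8 Q:10>9 R:10>6 S:7>4 T:12>1)
P1 drop B (D beats it: P:11>5 Q:10>6 R:10>4 S:7>5 T:12>4)
P1 drop C (D beats it: P:11>9 Q:10>0 R:10>9 S:7>0 T:12>9)
P2 drop S (Q beats it: D:9>7 E:10>7)
P2 drop T (P beats it: D:10>8 E:7>3)
P1→{D,E} P2→{P,Q,R}

Survivors P1:{D,E} P2:{P,Q,R}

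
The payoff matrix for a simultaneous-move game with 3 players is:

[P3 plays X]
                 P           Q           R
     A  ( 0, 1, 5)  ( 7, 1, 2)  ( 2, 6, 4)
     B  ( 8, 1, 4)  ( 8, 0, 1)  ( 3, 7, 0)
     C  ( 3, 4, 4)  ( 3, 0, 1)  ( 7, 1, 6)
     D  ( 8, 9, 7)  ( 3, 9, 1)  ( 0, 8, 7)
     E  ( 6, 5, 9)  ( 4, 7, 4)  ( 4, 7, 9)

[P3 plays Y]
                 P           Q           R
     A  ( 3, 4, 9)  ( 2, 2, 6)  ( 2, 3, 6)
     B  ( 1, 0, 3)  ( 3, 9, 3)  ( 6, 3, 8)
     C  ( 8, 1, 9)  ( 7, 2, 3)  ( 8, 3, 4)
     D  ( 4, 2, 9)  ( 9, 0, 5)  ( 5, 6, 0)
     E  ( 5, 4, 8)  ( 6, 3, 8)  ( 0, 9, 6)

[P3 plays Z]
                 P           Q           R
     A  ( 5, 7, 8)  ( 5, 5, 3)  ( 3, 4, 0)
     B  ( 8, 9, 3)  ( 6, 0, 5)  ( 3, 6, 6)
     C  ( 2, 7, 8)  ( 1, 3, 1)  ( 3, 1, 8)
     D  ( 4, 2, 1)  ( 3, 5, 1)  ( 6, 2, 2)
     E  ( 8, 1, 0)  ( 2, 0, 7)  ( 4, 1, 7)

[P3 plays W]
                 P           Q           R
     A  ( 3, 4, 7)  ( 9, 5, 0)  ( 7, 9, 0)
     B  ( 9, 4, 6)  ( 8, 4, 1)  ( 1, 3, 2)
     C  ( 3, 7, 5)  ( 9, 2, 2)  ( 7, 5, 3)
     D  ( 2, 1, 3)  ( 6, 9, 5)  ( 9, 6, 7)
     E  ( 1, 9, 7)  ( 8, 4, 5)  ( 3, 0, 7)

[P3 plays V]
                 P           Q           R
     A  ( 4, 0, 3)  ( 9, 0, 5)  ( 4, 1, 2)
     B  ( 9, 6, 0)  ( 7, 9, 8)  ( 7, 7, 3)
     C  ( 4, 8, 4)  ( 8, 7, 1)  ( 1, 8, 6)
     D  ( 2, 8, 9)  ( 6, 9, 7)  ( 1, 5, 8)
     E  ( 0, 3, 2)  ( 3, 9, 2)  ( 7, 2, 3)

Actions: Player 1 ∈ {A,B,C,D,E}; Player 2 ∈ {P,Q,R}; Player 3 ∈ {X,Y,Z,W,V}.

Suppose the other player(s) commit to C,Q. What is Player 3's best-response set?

argmax u_3 = {Y}

u_3(X vs C,Q) = 1
u_3(Y vs C,Q) = 3
u_3(Z vs C,Q) = 1
u_3(W vs C,Q) = 2
u_3(V vs C,Q) = 1
max payoff 3 at {Y}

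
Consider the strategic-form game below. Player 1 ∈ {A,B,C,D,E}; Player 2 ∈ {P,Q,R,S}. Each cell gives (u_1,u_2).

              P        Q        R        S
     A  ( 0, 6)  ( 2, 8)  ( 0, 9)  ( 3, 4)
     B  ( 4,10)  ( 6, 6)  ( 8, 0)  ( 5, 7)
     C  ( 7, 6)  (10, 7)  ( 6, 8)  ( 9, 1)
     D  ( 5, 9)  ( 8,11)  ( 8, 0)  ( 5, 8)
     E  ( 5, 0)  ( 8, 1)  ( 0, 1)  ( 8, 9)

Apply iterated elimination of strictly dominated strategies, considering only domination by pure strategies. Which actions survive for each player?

Survivors P1:{B,C,D} P2:{P,Q,R}

P1 drop A (B beats it: P:4>0 Q:6>2 R:8>0 S:5>3)
P1 drop E (C beats it: P:7>5 Q:10>8 R:6>0 S:9>8)
P2 drop S (P beats it: B:10>7 C:6>1 D:9>8)
P1→{B,C,D} P2→{P,Q,R}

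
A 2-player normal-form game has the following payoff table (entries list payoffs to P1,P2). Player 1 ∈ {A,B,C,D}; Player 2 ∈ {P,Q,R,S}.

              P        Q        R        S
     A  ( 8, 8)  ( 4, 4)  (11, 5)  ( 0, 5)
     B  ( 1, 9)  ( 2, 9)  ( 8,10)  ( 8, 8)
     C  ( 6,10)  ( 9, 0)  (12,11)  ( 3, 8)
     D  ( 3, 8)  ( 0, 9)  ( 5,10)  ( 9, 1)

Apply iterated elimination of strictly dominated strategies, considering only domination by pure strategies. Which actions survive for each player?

P2 drop Q (R beats it: A:5>4 B:10>9 C:11>0 D:10>9)
P2 drop S (P beats it: A:8>5 B:9>8 C:10>8 D:8>1)
P1 drop B (A beats it: P:8>1 R:11>8)
P1 drop D (A beats it: P:8>3 R:11>5)
P1→{A,C} P2→{P,R}

IESDS → P1:{A,C} P2:{P,R}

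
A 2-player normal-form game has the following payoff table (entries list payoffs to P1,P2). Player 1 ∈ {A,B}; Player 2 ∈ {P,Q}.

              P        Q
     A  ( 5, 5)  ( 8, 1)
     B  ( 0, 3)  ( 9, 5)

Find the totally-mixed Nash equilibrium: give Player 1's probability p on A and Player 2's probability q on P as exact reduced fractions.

P1 indiff ⇒ q·5+(1-q)·8 = q·0+(1-q)·9 ⇒ q(5) = (1-q)(1) ⇒ q = 1/6
P2 indiff ⇒ p·5+(1-p)·3 = p·1+(1-p)·5 ⇒ p(4) = (1-p)(2) ⇒ p = 1/3

(p,q) = (1/3, 1/6)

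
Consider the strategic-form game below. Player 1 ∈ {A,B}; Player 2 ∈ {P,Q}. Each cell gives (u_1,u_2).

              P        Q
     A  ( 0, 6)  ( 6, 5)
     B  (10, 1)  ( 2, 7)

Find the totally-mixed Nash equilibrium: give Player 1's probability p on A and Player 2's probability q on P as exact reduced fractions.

P1 mixes 6/7 on A; P2 mixes 2/7 on P

P1 indiff ⇒ q·0+(1-q)·6 = q·10+(1-q)·2 ⇒ q(-10) = (1-q)(-4) ⇒ q = 2/7
P2 indiff ⇒ p·6+(1-p)·1 = p·5+(1-p)·7 ⇒ p(1) = (1-p)(6) ⇒ p = 6/7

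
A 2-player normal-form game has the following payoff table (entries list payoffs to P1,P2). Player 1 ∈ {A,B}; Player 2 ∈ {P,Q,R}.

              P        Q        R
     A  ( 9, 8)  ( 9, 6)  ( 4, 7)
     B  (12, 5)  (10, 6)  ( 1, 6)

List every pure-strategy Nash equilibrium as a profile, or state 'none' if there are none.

(A,P): not NE [P1→B gives 12>9]
(A,Q): not NE [P1→B gives 10>9; P2→P gives 8>6]
(A,R): not NE [P2→P gives 8>7]
(B,P): not NE [P2→R gives 6>5]
(B,Q): NE
(B,R): not NE [P1→A gives 4>1]

Nash profiles: (B,Q)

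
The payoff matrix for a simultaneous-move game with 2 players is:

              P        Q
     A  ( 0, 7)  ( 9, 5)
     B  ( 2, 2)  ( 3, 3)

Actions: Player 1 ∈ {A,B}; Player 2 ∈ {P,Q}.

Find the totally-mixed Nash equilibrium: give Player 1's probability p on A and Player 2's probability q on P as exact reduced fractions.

P1 indiff ⇒ q·0+(1-q)·9 = q·2+(1-q)·3 ⇒ q(-2) = (1-q)(-6) ⇒ q = 3/4
P2 indiff ⇒ p·7+(1-p)·2 = p·5+(1-p)·3 ⇒ p(2) = (1-p)(1) ⇒ p = 1/3

P1 mixes 1/3 on A; P2 mixes 3/4 on P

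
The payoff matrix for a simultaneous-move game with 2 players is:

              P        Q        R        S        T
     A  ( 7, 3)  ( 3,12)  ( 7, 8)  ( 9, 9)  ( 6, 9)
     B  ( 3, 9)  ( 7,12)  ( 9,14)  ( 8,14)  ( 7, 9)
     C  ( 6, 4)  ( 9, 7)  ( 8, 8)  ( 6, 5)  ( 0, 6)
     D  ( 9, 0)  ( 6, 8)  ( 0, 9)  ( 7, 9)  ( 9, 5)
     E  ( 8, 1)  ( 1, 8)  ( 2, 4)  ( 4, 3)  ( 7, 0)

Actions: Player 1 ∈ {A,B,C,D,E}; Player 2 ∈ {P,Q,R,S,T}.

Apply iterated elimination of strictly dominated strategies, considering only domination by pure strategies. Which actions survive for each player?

Remaining: P1:{A,B,C} P2:{Q,R,S}

P2 drop P (Q beats it: A:12>3 B:12>9 C:7>4 D:8>0 E:8>1)
P2 drop T (Q beats it: A:12>9 B:12>9 C:7>6 D:8>5 E:8>0)
P1 drop D (B beats it: Q:7>6 R:9>0 S:8>7)
P1 drop E (A beats it: Q:3>1 R:7>2 S:9>4)
P1→{A,B,C} P2→{Q,R,S}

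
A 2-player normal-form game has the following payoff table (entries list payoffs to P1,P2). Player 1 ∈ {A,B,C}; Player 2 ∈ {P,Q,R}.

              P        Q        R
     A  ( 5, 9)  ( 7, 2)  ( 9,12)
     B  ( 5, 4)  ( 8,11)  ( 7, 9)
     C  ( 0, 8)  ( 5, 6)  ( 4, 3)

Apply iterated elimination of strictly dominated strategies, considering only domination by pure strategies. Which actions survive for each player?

P1 drop C (A beats it: P:5>0 Q:7>5 R:9>4)
P2 drop P (R beats it: A:12>9 B:9>4)
P1→{A,B} P2→{Q,R}

Survivors P1:{A,B} P2:{Q,R}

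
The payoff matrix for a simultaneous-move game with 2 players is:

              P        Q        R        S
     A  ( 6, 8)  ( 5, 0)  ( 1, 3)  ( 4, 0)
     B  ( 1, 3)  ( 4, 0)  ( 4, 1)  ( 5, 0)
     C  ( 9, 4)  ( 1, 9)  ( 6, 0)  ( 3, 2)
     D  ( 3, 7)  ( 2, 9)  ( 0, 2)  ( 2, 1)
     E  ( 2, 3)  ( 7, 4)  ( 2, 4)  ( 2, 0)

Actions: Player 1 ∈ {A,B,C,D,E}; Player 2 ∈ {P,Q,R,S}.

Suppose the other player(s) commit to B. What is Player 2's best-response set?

P2 best: {P}

u_2(P vs B) = 3
u_2(Q vs B) = 0
u_2(R vs B) = 1
u_2(S vs B) = 0
max payoff 3 at {P}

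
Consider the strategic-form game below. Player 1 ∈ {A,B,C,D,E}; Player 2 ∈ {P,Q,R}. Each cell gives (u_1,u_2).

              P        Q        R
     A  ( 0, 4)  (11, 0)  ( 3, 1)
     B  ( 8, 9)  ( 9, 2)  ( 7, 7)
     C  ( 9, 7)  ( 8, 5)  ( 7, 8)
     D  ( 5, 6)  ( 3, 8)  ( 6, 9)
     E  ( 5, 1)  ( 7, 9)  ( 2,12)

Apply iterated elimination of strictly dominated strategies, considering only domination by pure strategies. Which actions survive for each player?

P1 drop D (B beats it: P:8>5 Q:9>3 R:7>6)
P1 drop E (B beats it: P:8>5 Q:9>7 R:7>2)
P2 drop Q (P beats it: A:4>0 B:9>2 C:7>5)
P1 drop A (B beats it: P:8>0 R:7>3)
P1→{B,C} P2→{P,R}

Survivors P1:{B,C} P2:{P,R}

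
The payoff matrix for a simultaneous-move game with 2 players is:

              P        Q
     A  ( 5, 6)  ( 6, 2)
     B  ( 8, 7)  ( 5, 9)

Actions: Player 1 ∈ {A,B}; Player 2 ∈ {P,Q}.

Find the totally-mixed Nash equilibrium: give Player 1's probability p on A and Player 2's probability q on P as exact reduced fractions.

P1 indiff ⇒ q·5+(1-q)·6 = q·8+(1-q)·5 ⇒ q(-3) = (1-q)(-1) ⇒ q = 1/4
P2 indiff ⇒ p·6+(1-p)·7 = p·2+(1-p)·9 ⇒ p(4) = (1-p)(2) ⇒ p = 1/3

P1 mixes 1/3 on A; P2 mixes 1/4 on P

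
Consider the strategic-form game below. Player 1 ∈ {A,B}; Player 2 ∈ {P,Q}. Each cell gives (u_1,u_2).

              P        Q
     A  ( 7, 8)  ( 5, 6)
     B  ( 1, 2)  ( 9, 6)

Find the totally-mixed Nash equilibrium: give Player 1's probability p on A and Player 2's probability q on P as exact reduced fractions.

P1 indiff ⇒ q·7+(1-q)·5 = q·1+(1-q)·9 ⇒ q(6) = (1-q)(4) ⇒ q = 2/5
P2 indiff ⇒ p·8+(1-p)·2 = p·6+(1-p)·6 ⇒ p(2) = (1-p)(4) ⇒ p = 2/3

p=2/3, q=2/5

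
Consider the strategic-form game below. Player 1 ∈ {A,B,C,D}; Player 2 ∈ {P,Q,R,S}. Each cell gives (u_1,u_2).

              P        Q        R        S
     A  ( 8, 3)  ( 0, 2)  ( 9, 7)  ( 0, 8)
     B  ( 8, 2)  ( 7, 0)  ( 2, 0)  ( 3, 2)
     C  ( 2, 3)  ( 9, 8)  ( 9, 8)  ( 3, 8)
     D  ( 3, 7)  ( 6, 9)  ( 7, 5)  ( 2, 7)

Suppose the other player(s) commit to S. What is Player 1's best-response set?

BR_1 = {B,C}

u_1(A vs S) = 0
u_1(B vs S) = 3
u_1(C vs S) = 3
u_1(D vs S) = 2
max payoff 3 at {B,C}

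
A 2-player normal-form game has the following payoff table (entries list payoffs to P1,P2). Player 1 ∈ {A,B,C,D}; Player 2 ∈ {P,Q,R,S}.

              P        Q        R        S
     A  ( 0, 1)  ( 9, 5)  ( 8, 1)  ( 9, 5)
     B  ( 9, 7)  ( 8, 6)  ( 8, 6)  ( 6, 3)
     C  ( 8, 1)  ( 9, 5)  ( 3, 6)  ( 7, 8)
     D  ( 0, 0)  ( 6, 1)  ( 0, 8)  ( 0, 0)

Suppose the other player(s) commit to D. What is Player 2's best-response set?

argmax u_2 = {R}

u_2(P vs D) = 0
u_2(Q vs D) = 1
u_2(R vs D) = 8
u_2(S vs D) = 0
max payoff 8 at {R}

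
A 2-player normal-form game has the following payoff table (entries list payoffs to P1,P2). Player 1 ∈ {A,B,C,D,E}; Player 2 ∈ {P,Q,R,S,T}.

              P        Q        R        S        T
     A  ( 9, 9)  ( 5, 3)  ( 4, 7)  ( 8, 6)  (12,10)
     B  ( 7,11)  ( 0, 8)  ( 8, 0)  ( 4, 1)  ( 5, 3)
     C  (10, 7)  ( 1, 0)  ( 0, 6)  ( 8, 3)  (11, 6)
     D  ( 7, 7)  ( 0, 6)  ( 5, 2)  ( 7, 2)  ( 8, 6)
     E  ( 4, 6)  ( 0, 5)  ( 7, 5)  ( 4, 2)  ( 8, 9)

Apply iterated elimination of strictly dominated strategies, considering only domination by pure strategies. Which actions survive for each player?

Survivors P1:{A,C} P2:{P,T}

P2 drop Q (P beats it: A:9>3 B:11>8 C:7>0 D:7>6 E:6>5)
P2 drop R (P beats it: A:9>7 B:11>0 C:7>6 D:7>2 E:6>5)
P1 drop B (A beats it: P:9>7 S:8>4 T:12>5)
P1 drop D (A beats it: P:9>7 S:8>7 T:12>8)
P1 drop E (A beats it: P:9>4 S:8>4 T:12>8)
P2 drop S (P beats it: A:9>6 C:7>3)
P1→{A,C} P2→{P,T}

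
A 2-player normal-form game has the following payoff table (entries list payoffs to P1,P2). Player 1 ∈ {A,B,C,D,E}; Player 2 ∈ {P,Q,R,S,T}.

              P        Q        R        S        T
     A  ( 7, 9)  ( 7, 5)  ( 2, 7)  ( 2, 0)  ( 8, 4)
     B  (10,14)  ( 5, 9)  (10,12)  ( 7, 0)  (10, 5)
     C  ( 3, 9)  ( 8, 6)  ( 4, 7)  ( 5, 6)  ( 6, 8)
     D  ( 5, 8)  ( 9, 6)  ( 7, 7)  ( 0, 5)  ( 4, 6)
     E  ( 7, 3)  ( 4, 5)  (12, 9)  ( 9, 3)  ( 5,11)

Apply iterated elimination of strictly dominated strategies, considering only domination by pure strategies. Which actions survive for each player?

IESDS → P1:{B,E} P2:{P,R,T}

P2 drop Q (R beats it: A:7>5 B:12>9 C:7>6 D:7>6 E:9>5)
P1 drop A (B beats it: P:10>7 R:10>2 S:7>2 T:10>8)
P1 drop C (B beats it: P:10>3 R:10>4 S:7>5 T:10>6)
P1 drop D (B beats it: P:10>5 R:10>7 S:7>0 T:10>4)
P2 drop S (R beats it: B:12>0 E:9>3)
P1→{B,E} P2→{P,R,T}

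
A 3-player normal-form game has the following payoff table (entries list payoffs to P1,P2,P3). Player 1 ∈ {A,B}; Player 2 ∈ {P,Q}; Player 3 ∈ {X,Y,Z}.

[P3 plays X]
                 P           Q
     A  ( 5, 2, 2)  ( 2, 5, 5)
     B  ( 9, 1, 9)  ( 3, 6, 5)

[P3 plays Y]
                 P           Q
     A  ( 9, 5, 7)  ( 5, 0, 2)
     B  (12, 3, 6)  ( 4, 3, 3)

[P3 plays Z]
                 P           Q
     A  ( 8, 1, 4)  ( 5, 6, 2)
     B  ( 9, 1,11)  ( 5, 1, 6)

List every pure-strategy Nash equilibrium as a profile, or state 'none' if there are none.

(A,P,X): not NE [P1→B gives 9>5; P2→Q gives 5>2; P3→Y gives 7>2]
(A,P,Y): not NE [P1→B gives 12>9]
(A,P,Z): not NE [P1→B gives 9>8; P2→Q gives 6>1; P3→Y gives 7>4]
(A,Q,X): not NE [P1→B gives 3>2]
(A,Q,Y): not NE [P2→P gives 5>0; P3→X gives 5>2]
(A,Q,Z): not NE [P3→X gives 5>2]
(B,P,X): not NE [P2→Q gives 6>1; P3→Z gives 11>9]
(B,P,Y): not NE [P3→Z gives 11>6]
(B,P,Z): NE
(B,Q,X): not NE [P3→Z gives 6>5]
(B,Q,Y): not NE [P1→A gives 5>4; P3→Z gives 6>3]
(B,Q,Z): NE

PSNE = {(B,P,Z), (B,Q,Z)}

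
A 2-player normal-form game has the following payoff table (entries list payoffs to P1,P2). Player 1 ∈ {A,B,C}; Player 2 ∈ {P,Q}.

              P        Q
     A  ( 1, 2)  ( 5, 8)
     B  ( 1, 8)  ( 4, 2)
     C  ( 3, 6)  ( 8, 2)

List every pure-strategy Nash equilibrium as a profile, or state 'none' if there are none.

(A,P): not NE [P1→C gives 3>1; P2→Q gives 8>2]
(A,Q): not NE [P1→C gives 8>5]
(B,P): not NE [P1→C gives 3>1]
(B,Q): not NE [P1→C gives 8>4; P2→P gives 8>2]
(C,P): NE
(C,Q): not NE [P2→P gives 6>2]

Nash profiles: (C,P)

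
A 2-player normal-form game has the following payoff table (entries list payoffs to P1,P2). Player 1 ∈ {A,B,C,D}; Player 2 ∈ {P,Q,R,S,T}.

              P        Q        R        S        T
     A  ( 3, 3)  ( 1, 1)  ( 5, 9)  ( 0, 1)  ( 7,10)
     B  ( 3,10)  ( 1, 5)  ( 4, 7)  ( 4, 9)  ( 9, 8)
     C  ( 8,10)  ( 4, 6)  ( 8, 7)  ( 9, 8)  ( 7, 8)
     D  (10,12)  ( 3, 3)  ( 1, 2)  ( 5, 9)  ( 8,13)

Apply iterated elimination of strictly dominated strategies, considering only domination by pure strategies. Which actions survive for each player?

P2 drop Q (P beats it: A:3>1 B:10>5 C:10>6 D:12>3)
P2 drop R (T beats it: A:10>9 B:8>7 C:8>7 D:13>2)
P1 drop A (D beats it: P:10>3 S:5>0 T:8>7)
P2 drop S (P beats it: B:10>9 C:10>8 D:12>9)
P1 drop C (D beats it: P:10>8 T:8>7)
P1→{B,D} P2→{P,T}

Remaining: P1:{B,D} P2:{P,T}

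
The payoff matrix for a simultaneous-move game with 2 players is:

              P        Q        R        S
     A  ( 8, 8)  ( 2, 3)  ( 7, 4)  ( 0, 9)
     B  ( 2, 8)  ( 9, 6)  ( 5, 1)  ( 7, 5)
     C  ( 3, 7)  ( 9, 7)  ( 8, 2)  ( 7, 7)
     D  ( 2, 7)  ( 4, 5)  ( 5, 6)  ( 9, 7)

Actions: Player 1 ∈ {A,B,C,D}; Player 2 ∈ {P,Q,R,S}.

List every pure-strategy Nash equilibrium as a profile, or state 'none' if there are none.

(A,P): not NE [P2→S gives 9>8]
(A,Q): not NE [P1→C gives 9>2; P2→S gives 9>3]
(A,R): not NE [P1→C gives 8>7; P2→S gives 9>4]
(A,S): not NE [P1→D gives 9>0]
(B,P): not NE [P1→A gives 8>2]
(B,Q): not NE [P2→P gives 8>6]
(B,R): not NE [P1→C gives 8>5; P2→P gives 8>1]
(B,S): not NE [P1→D gives 9>7; P2→P gives 8>5]
(C,P): not NE [P1→A gives 8>3]
(C,Q): NE
(C,R): not NE [P2→S gives 7>2]
(C,S): not NE [P1→D gives 9>7]
(D,P): not NE [P1→A gives 8>2]
(D,Q): not NE [P1→C gives 9>4; P2→S gives 7>5]
(D,R): not NE [P1→C gives 8>5; P2→S gives 7>6]
(D,S): NE

PSNE = {(C,Q), (D,S)}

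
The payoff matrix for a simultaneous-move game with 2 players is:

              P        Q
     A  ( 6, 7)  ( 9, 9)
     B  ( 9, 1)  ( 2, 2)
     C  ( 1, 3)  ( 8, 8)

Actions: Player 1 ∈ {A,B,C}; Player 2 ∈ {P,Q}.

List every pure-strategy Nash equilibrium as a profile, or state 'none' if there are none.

(A,P): not NE [P1→B gives 9>6; P2→Q gives 9>7]
(A,Q): NE
(B,P): not NE [P2→Q gives 2>1]
(B,Q): not NE [P1→A gives 9>2]
(C,P): not NE [P1→B gives 9>1; P2→Q gives 8>3]
(C,Q): not NE [P1→A gives 9>8]

PSNE = {(A,Q)}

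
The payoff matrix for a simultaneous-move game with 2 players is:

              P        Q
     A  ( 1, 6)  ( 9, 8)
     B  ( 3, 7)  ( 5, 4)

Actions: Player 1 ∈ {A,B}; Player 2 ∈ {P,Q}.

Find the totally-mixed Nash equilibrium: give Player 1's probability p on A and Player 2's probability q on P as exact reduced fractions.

(p,q) = (3/5, 2/3)

P1 indiff ⇒ q·1+(1-q)·9 = q·3+(1-q)·5 ⇒ q(-2) = (1-q)(-4) ⇒ q = 2/3
P2 indiff ⇒ p·6+(1-p)·7 = p·8+(1-p)·4 ⇒ p(-2) = (1-p)(-3) ⇒ p = 3/5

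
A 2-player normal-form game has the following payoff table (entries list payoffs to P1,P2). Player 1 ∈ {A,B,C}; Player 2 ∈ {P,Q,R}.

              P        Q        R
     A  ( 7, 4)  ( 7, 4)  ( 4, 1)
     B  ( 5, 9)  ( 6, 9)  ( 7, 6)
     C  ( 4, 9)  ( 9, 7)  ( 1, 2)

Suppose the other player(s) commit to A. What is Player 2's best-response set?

P2 best: {P,Q}

u_2(P vs A) = 4
u_2(Q vs A) = 4
u_2(R vs A) = 1
max payoff 4 at {P,Q}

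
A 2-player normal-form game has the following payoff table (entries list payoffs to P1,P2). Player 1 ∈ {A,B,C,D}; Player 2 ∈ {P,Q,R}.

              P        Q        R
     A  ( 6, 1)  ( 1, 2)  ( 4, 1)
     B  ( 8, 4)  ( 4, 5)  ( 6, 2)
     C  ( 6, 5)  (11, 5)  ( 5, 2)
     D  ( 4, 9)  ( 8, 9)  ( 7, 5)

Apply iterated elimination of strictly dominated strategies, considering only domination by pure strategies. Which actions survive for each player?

Remaining: P1:{B,C} P2:{P,Q}

P1 drop A (B beats it: P:8>6 Q:4>1 R:6>4)
P2 drop R (P beats it: B:4>2 C:5>2 D:9>5)
P1 drop D (C beats it: P:6>4 Q:11>8)
P1→{B,C} P2→{P,Q}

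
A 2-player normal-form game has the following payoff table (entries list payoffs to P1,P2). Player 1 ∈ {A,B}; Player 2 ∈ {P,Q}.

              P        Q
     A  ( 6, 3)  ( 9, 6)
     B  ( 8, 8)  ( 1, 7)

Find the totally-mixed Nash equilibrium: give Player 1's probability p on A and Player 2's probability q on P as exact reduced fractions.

P1 indiff ⇒ q·6+(1-q)·9 = q·8+(1-q)·1 ⇒ q(-2) = (1-q)(-8) ⇒ q = 4/5
P2 indiff ⇒ p·3+(1-p)·8 = p·6+(1-p)·7 ⇒ p(-3) = (1-p)(-1) ⇒ p = 1/4

(p,q) = (1/4, 4/5)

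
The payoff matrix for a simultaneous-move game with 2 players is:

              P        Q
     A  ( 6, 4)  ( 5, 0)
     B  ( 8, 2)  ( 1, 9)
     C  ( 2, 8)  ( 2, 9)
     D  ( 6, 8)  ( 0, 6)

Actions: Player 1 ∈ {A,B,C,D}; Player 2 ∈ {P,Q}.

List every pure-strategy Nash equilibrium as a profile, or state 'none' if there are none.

PSNE: ∅

(A,P): not NE [P1→B gives 8>6]
(A,Q): not NE [P2→P gives 4>0]
(B,P): not NE [P2→Q gives 9>2]
(B,Q): not NE [P1→A gives 5>1]
(C,P): not NE [P1→B gives 8>2; P2→Q gives 9>8]
(C,Q): not NE [P1→A gives 5>2]
(D,P): not NE [P1→B gives 8>6]
(D,Q): not NE [P1→A gives 5>0; P2→P gives 8>6]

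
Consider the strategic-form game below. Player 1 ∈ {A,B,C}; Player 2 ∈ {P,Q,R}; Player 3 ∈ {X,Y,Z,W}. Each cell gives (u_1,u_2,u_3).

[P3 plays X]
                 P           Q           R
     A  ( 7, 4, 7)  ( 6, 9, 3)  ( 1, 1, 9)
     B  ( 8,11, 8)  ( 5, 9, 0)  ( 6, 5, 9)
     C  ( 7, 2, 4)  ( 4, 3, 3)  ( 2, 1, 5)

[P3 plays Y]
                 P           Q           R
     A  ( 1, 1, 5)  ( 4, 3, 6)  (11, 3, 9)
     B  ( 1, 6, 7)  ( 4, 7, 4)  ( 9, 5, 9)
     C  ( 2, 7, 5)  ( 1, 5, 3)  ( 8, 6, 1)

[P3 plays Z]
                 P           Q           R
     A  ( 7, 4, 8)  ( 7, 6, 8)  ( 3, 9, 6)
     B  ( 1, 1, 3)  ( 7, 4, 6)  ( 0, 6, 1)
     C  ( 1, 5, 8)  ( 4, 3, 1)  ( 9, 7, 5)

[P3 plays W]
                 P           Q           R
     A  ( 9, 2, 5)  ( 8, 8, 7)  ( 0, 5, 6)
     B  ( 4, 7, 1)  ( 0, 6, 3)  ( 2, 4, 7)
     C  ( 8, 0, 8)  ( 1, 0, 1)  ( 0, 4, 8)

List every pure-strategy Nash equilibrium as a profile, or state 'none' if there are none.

PSNE = {(A,R,Y), (B,P,X)}

(A,P,X): not NE [P1→B gives 8>7; P2→Q gives 9>4; P3→Z gives 8>7]
(A,P,Y): not NE [P1→C gives 2>1; P2→R gives 3>1; P3→Z gives 8>5]
(A,P,Z): not NE [P2→R gives 9>4]
(A,P,W): not NE [P2→Q gives 8>2; P3→Z gives 8>5]
(A,Q,X): not NE [P3→Z gives 8>3]
(A,Q,Y): not NE [P3→Z gives 8>6]
(A,Q,Z): not NE [P2→R gives 9>6]
(A,Q,W): not NE [P3→Z gives 8>7]
(A,R,X): not NE [P1→B gives 6>1; P2→Q gives 9>1]
(A,R,Y): NE
(A,R,Z): not NE [P1→C gives 9>3; P3→Y gives 9>6]
(A,R,W): not NE [P1→B gives 2>0; P2→Q gives 8>5; P3→Y gives 9>6]
(B,P,X): NE
(B,P,Y): not NE [P1→C gives 2>1; P2→Q gives 7>6; P3→X gives 8>7]
(B,P,Z): not NE [P1→A gives 7>1; P2→R gives 6>1; P3→X gives 8>3]
(B,P,W): not NE [P1→A gives 9>4; P3→X gives 8>1]
(B,Q,X): not NE [P1→A gives 6>5; P2→P gives 11>9; P3→Z gives 6>0]
(B,Q,Y): not NE [P3→Z gives 6>4]
(B,Q,Z): not NE [P2→R gives 6>4]
(B,Q,W): not NE [P1→A gives 8>0; P2→P gives 7>6; P3→Z gives 6>3]
(B,R,X): not NE [P2→P gives 11>5]
(B,R,Y): not NE [P1→A gives 11>9; P2→Q gives 7>5]
(B,R,Z): not NE [P1→C gives 9>0; P3→Y gives 9>1]
(B,R,W): not NE [P2→P gives 7>4; P3→Y gives 9>7]
(C,P,X): not NE [P1→B gives 8>7; P2→Q gives 3>2; P3→W gives 8>4]
(C,P,Y): not NE [P3→W gives 8>5]
(C,P,Z): not NE [P1→A gives 7>1; P2→R gives 7>5]
(C,P,W): not NE [P1→A gives 9>8; P2→R gives 4>0]
(C,Q,X): not NE [P1→A gives 6>4]
(C,Q,Y): not NE [P1→B gives 4>1; P2→P gives 7>5]
(C,Q,Z): not NE [P1→B gives 7>4; P2→R gives 7>3; P3→Y gives 3>1]
(C,Q,W): not NE [P1→A gives 8>1; P2→R gives 4>0; P3→Y gives 3>1]
(C,R,X): not NE [P1→B gives 6>2; P2→Q gives 3>1; P3→W gives 8>5]
(C,R,Y): not NE [P1→A gives 11>8; P2→P gives 7>6; P3→W gives 8>1]
(C,R,Z): not NE [P3→W gives 8>5]
(C,R,W): not NE [P1→B gives 2>0]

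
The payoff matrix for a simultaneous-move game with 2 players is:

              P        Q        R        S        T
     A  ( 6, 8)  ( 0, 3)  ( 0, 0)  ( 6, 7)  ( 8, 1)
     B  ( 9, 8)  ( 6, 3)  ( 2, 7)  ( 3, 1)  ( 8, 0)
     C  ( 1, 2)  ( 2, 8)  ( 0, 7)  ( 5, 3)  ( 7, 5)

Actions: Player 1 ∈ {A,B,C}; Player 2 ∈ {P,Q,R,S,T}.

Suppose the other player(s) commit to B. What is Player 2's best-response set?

u_2(P vs B) = 8
u_2(Q vs B) = 3
u_2(R vs B) = 7
u_2(S vs B) = 1
u_2(T vs B) = 0
max payoff 8 at {P}

P2 best: {P}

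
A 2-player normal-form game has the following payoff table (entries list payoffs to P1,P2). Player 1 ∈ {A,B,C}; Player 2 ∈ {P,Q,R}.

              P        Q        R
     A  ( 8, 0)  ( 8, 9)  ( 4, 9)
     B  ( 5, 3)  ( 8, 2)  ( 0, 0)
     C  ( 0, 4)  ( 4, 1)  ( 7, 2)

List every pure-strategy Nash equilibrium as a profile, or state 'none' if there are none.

(A,P): not NE [P2→R gives 9>0]
(A,Q): NE
(A,R): not NE [P1→C gives 7>4]
(B,P): not NE [P1→A gives 8>5]
(B,Q): not NE [P2→P gives 3>2]
(B,R): not NE [P1→C gives 7>0; P2→P gives 3>0]
(C,P): not NE [P1→A gives 8>0]
(C,Q): not NE [P1→B gives 8>4; P2→P gives 4>1]
(C,R): not NE [P2→P gives 4>2]

PSNE = {(A,Q)}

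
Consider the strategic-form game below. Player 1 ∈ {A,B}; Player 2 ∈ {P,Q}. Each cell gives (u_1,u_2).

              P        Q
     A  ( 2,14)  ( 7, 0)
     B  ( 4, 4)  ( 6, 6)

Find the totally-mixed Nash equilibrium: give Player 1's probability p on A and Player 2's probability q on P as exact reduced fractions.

P1 mixes 1/8 on A; P2 mixes 1/3 on P

P1 indiff ⇒ q·2+(1-q)·7 = q·4+(1-q)·6 ⇒ q(-2) = (1-q)(-1) ⇒ q = 1/3
P2 indiff ⇒ p·14+(1-p)·4 = p·0+(1-p)·6 ⇒ p(14) = (1-p)(2) ⇒ p = 1/8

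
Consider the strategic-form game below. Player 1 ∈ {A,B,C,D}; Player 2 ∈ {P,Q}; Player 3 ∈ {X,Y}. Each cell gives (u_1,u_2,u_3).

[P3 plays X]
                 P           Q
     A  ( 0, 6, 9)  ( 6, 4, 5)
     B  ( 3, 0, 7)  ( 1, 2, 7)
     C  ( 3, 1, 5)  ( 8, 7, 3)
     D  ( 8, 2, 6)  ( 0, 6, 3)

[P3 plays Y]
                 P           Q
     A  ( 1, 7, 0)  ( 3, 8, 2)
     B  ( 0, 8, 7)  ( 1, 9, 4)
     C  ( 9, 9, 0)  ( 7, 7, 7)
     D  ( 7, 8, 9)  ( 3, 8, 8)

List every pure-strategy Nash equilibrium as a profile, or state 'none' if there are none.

Equilibria: none

(A,P,X): not NE [P1→D gives 8>0]
(A,P,Y): not NE [P1→C gives 9>1; P2→Q gives 8>7; P3→X gives 9>0]
(A,Q,X): not NE [P1→C gives 8>6; P2→P gives 6>4]
(A,Q,Y): not NE [P1→C gives 7>3; P3→X gives 5>2]
(B,P,X): not NE [P1→D gives 8>3; P2→Q gives 2>0]
(B,P,Y): not NE [P1→C gives 9>0; P2→Q gives 9>8]
(B,Q,X): not NE [P1→C gives 8>1]
(B,Q,Y): not NE [P1→C gives 7>1; P3→X gives 7>4]
(C,P,X): not NE [P1→D gives 8>3; P2→Q gives 7>1]
(C,P,Y): not NE [P3→X gives 5>0]
(C,Q,X): not NE [P3→Y gives 7>3]
(C,Q,Y): not NE [P2→P gives 9>7]
(D,P,X): not NE [P2→Q gives 6>2; P3→Y gives 9>6]
(D,P,Y): not NE [P1→C gives 9>7]
(D,Q,X): not NE [P1→C gives 8>0; P3→Y gives 8>3]
(D,Q,Y): not NE [P1→C gives 7>3]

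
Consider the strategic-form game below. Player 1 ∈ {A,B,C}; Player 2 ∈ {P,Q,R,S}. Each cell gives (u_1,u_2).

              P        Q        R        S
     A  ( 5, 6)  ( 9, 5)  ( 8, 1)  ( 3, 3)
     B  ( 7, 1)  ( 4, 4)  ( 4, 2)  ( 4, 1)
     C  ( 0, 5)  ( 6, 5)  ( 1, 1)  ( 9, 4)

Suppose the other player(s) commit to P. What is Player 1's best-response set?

u_1(A vs P) = 5
u_1(B vs P) = 7
u_1(C vs P) = 0
max payoff 7 at {B}

BR_1 = {B}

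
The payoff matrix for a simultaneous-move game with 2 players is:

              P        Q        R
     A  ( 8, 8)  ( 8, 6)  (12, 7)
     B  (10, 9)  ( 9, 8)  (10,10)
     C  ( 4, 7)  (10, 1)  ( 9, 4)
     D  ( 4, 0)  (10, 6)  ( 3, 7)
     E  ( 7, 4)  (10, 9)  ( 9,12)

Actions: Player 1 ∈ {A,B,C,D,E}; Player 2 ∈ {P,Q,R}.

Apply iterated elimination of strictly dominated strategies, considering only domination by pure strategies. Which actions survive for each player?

Survivors P1:{A,B} P2:{P,R}

P2 drop Q (R beats it: A:7>6 B:10>8 C:4>1 D:7>6 E:12>9)
P1 drop C (A beats it: P:8>4 R:12>9)
P1 drop D (A beats it: P:8>4 R:12>3)
P1 drop E (A beats it: P:8>7 R:12>9)
P1→{A,B} P2→{P,R}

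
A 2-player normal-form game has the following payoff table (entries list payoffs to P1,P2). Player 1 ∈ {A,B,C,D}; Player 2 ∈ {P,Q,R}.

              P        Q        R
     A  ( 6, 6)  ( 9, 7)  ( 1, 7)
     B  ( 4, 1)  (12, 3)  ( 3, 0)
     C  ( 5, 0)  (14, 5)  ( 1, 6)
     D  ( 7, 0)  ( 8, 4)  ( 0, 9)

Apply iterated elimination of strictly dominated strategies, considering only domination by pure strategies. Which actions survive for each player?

IESDS → P1:{B,C} P2:{Q,R}

P2 drop P (Q beats it: A:7>6 B:3>1 C:5>0 D:4>0)
P1 drop A (B beats it: Q:12>9 R:3>1)
P1 drop D (B beats it: Q:12>8 R:3>0)
P1→{B,C} P2→{Q,R}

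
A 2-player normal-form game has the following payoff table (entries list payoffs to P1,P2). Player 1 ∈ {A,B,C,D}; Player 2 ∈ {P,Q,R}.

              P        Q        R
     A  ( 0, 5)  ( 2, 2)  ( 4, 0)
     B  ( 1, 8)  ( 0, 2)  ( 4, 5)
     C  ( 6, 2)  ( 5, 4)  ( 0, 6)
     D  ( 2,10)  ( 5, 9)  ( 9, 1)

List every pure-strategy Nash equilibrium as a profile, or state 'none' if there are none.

(A,P): not NE [P1→C gives 6>0]
(A,Q): not NE [P1→D gives 5>2; P2→P gives 5>2]
(A,R): not NE [P1→D gives 9>4; P2→P gives 5>0]
(B,P): not NE [P1→C gives 6>1]
(B,Q): not NE [P1→D gives 5>0; P2→P gives 8>2]
(B,R): not NE [P1→D gives 9>4; P2→P gives 8>5]
(C,P): not NE [P2→R gives 6>2]
(C,Q): not NE [P2→R gives 6>4]
(C,R): not NE [P1→D gives 9>0]
(D,P): not NE [P1→C gives 6>2]
(D,Q): not NE [P2→P gives 10>9]
(D,R): not NE [P2→P gives 10>1]

Equilibria: none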